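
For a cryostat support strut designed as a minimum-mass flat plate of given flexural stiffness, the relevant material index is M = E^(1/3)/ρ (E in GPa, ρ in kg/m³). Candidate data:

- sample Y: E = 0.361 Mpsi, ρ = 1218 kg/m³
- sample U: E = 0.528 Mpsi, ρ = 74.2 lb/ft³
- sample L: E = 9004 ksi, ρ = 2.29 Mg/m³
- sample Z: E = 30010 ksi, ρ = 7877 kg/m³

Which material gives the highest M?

Putting every candidate on a common basis:
  sample Y: E = 2.489 GPa, ρ = 1218 kg/m³
  sample U: E = 3.640 GPa, ρ = 1189 kg/m³
  sample L: E = 62.08 GPa, ρ = 2290 kg/m³
  sample Z: E = 206.9 GPa, ρ = 7877 kg/m³
  sample L: M = 1.73×10⁻³
  sample U: M = 1.29×10⁻³
  sample Y: M = 1.11×10⁻³
  sample Z: M = 0.751×10⁻³
Sample L has the largest M.

sample L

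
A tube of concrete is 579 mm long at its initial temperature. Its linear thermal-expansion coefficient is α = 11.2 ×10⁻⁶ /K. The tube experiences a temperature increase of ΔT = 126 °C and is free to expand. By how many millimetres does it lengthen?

0.817 mm

ΔL = α·L₀·ΔT = 11.2×10⁻⁶ × 579 mm × 126.0 K = 0.817 mm.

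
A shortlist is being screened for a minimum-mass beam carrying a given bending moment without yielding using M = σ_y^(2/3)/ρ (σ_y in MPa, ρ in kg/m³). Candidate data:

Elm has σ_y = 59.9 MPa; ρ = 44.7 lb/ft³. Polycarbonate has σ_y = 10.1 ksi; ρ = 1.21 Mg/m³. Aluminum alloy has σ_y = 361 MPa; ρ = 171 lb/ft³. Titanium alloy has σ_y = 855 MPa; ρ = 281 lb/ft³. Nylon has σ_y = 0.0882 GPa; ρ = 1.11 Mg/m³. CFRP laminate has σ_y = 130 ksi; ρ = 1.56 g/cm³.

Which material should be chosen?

In SI units:
  elm: σ_y = 59.90 MPa, ρ = 716.0 kg/m³
  polycarbonate: σ_y = 69.64 MPa, ρ = 1210 kg/m³
  aluminum alloy: σ_y = 361.0 MPa, ρ = 2739 kg/m³
  titanium alloy: σ_y = 855.0 MPa, ρ = 4501 kg/m³
  nylon: σ_y = 88.20 MPa, ρ = 1110 kg/m³
  CFRP laminate: σ_y = 896.3 MPa, ρ = 1560 kg/m³
  CFRP laminate: M = 59.6×10⁻³
  elm: M = 21.4×10⁻³
  titanium alloy: M = 20.0×10⁻³
  aluminum alloy: M = 18.5×10⁻³
  nylon: M = 17.9×10⁻³
  polycarbonate: M = 14.0×10⁻³
Highest index: CFRP laminate.

CFRP laminate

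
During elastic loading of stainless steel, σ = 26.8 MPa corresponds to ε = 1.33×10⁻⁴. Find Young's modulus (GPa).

202 GPa

E = σ/ε = 26.8 MPa / 1.33×10⁻⁴ = 201500 MPa = 202 GPa.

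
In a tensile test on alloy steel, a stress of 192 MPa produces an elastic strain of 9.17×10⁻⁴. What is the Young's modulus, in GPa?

E = σ/ε = 192 MPa / 9.17×10⁻⁴ = 209400 MPa = 209 GPa.

209 GPa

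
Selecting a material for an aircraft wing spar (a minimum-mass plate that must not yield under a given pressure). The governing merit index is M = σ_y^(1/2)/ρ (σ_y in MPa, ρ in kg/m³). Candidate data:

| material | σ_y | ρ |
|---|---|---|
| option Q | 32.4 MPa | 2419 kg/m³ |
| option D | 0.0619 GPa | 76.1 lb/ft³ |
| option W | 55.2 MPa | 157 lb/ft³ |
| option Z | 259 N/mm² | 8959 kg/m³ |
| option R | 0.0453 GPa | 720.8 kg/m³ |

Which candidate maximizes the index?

option R

Putting every candidate on a common basis:
  option Q: σ_y = 32.40 MPa, ρ = 2419 kg/m³
  option D: σ_y = 61.90 MPa, ρ = 1219 kg/m³
  option W: σ_y = 55.20 MPa, ρ = 2515 kg/m³
  option Z: σ_y = 259.0 MPa, ρ = 8959 kg/m³
  option R: σ_y = 45.30 MPa, ρ = 720.8 kg/m³
  option R: M = 9.34×10⁻³
  option D: M = 6.45×10⁻³
  option W: M = 2.95×10⁻³
  option Q: M = 2.35×10⁻³
  option Z: M = 1.80×10⁻³
Option R has the largest M.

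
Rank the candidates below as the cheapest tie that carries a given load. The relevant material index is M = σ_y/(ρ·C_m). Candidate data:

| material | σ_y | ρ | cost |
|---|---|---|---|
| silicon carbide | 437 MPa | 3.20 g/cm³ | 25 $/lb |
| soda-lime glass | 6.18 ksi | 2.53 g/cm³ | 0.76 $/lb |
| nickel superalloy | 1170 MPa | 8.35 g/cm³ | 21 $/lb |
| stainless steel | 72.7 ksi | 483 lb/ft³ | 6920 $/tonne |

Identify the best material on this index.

soda-lime glass

Convert each candidate to consistent units, then evaluate M:
  silicon carbide: σ_y = 437.0 MPa, ρ = 3200 kg/m³, cost = 55.11 $/kg
  soda-lime glass: σ_y = 42.61 MPa, ρ = 2530 kg/m³, cost = 1.675 $/kg
  nickel superalloy: σ_y = 1170 MPa, ρ = 8350 kg/m³, cost = 46.30 $/kg
  stainless steel: σ_y = 501.2 MPa, ρ = 7737 kg/m³, cost = 6.920 $/kg
  soda-lime glass: M = 10.1 kN·m per $
  stainless steel: M = 9.36 kN·m per $
  nickel superalloy: M = 3.03 kN·m per $
  silicon carbide: M = 2.48 kN·m per $
Soda-lime glass ranks first.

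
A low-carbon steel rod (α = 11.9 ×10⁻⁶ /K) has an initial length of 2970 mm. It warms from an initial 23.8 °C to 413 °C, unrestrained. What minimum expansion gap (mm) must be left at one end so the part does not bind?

13.8 mm

ΔT = 413 − 23.8 = 389.2 K.
ΔL = α·L₀·ΔT = 11.9×10⁻⁶ × 2970 mm × 389.2 K = 13.8 mm.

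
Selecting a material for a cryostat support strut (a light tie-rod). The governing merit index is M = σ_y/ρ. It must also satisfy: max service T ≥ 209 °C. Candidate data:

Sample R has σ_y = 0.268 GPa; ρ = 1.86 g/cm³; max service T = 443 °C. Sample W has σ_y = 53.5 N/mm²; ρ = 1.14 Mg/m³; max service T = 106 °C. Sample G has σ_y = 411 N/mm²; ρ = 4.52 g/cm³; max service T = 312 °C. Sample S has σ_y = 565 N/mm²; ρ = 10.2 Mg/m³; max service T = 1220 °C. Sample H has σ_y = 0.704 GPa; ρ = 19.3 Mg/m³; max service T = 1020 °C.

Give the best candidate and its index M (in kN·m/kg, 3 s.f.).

Screen on constraints: max service T ≥ 209 °C. Survivors: sample R, sample G, sample S, sample H.
Normalizing units and computing the index:
  sample R: σ_y = 268.0 MPa, ρ = 1860 kg/m³
  sample G: σ_y = 411.0 MPa, ρ = 4520 kg/m³
  sample S: σ_y = 565.0 MPa, ρ = 10200 kg/m³
  sample H: σ_y = 704.0 MPa, ρ = 19300 kg/m³
  sample R: M = 144 kN·m/kg
  sample G: M = 90.9 kN·m/kg
  sample S: M = 55.4 kN·m/kg
  sample H: M = 36.5 kN·m/kg
Highest index: sample R.

sample R, M = 144 kN·m/kg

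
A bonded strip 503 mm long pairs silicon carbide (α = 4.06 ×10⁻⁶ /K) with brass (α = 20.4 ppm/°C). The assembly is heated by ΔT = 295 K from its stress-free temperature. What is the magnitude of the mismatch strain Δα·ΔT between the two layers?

4.82×10⁻³

Δα = |4.06 − 20.4|×10⁻⁶/K = 16.3×10⁻⁶/K.
Mismatch strain = Δα·ΔT = 16.3×10⁻⁶ × 295.0 = 4.82×10⁻³.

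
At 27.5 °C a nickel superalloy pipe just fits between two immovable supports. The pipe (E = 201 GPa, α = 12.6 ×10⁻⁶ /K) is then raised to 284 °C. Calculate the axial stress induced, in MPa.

650 MPa

ΔT = 256.5 K. Constrained thermal stress σ = E·α·ΔT = 201.0×10³ MPa × 12.6×10⁻⁶ × 256.5 = 650 MPa (compressive).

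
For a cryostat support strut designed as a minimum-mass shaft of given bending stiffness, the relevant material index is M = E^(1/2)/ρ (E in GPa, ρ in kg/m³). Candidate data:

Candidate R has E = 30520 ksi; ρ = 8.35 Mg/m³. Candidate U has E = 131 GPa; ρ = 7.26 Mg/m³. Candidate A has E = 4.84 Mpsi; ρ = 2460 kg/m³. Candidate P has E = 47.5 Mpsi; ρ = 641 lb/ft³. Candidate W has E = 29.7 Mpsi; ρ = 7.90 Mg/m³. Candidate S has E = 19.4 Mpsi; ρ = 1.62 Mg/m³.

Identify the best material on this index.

After converting to SI:
  candidate R: E = 210.4 GPa, ρ = 8350 kg/m³
  candidate U: E = 131.0 GPa, ρ = 7260 kg/m³
  candidate A: E = 33.37 GPa, ρ = 2460 kg/m³
  candidate P: E = 327.5 GPa, ρ = 10270 kg/m³
  candidate W: E = 204.8 GPa, ρ = 7900 kg/m³
  candidate S: E = 133.8 GPa, ρ = 1620 kg/m³
  candidate S: M = 7.14×10⁻³
  candidate A: M = 2.35×10⁻³
  candidate W: M = 1.81×10⁻³
  candidate P: M = 1.76×10⁻³
  candidate R: M = 1.74×10⁻³
  candidate U: M = 1.58×10⁻³
Highest index: candidate S.

candidate S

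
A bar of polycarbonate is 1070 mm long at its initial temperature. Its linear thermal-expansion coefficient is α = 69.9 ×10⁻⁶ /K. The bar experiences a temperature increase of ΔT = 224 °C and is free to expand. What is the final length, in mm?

1086.8 mm

ΔL = α·L₀·ΔT = 69.9×10⁻⁶ × 1070 mm × 224.0 K = 16.8 mm.
L = L₀ + ΔL = 1070 + 16.8 = 1086.8 mm.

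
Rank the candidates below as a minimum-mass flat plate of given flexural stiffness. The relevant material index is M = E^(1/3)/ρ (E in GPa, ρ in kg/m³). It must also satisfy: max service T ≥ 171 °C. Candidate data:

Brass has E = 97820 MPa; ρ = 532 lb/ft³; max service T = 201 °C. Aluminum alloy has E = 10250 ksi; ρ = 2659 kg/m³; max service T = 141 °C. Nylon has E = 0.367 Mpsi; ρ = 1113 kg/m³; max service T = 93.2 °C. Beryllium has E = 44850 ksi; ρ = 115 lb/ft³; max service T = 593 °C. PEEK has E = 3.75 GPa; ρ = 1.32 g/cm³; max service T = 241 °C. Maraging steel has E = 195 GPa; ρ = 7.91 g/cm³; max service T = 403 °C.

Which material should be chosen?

Screen on constraints: max service T ≥ 171 °C. Survivors: brass, beryllium, PEEK, maraging steel.
Normalizing units and computing the index:
  brass: E = 97.82 GPa, ρ = 8522 kg/m³
  beryllium: E = 309.2 GPa, ρ = 1842 kg/m³
  PEEK: E = 3.750 GPa, ρ = 1320 kg/m³
  maraging steel: E = 195.0 GPa, ρ = 7910 kg/m³
  beryllium: M = 3.67×10⁻³
  PEEK: M = 1.18×10⁻³
  maraging steel: M = 0.733×10⁻³
  brass: M = 0.541×10⁻³
The maximum is for beryllium.

beryllium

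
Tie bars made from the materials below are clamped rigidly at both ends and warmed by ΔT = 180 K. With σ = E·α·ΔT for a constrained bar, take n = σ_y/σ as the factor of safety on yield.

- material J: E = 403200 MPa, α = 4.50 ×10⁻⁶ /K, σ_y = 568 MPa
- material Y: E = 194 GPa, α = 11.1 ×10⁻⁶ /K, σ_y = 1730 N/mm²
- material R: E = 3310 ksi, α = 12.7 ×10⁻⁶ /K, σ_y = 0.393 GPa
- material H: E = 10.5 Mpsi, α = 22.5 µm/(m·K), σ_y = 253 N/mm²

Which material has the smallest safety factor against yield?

material H

In consistent units (E in GPa, α in ×10⁻⁶/K, σ_y in MPa):
  material J: E = 403.2, α = 4.50, σ_y = 568.0 → σ = 327 MPa, n = 1.74
  material Y: E = 194.0, α = 11.1, σ_y = 1730 → σ = 388 MPa, n = 4.46
  material R: E = 22.82, α = 12.7, σ_y = 393.0 → σ = 52.2 MPa, n = 7.53
  material H: E = 72.39, α = 22.5, σ_y = 253.0 → σ = 293 MPa, n = 0.863
Smallest n: material H with n = 0.863.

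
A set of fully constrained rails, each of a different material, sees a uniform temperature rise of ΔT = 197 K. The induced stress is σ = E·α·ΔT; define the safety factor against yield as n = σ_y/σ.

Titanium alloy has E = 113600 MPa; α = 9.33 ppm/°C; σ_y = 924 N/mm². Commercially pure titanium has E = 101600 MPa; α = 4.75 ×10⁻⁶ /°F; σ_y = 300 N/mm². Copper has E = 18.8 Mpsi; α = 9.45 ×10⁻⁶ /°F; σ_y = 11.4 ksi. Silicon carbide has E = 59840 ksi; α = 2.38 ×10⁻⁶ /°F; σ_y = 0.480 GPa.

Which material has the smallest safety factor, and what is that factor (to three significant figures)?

Converting E to GPa, α to ×10⁻⁶/K, σ_y to MPa, then σ and n for each:
  titanium alloy: E = 113.6, α = 9.33, σ_y = 924.0 → σ = 209 MPa, n = 4.43
  commercially pure titanium: E = 101.6, α = 8.55, σ_y = 300.0 → σ = 171 MPa, n = 1.75
  copper: E = 129.6, α = 17.0, σ_y = 78.60 → σ = 434 MPa, n = 0.181
  silicon carbide: E = 412.6, α = 4.28, σ_y = 480.0 → σ = 348 MPa, n = 1.38
The minimum is copper at n = 0.181.

copper, n = 0.181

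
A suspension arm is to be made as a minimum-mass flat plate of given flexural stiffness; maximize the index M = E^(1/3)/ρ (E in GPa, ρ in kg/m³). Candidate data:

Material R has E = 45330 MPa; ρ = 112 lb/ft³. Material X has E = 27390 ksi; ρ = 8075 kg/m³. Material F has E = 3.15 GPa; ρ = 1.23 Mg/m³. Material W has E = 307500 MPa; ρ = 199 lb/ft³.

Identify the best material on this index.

Convert each candidate to consistent units, then evaluate M:
  material R: E = 45.33 GPa, ρ = 1794 kg/m³
  material X: E = 188.8 GPa, ρ = 8075 kg/m³
  material F: E = 3.150 GPa, ρ = 1230 kg/m³
  material W: E = 307.5 GPa, ρ = 3188 kg/m³
  material W: M = 2.12×10⁻³
  material R: M = 1.99×10⁻³
  material F: M = 1.19×10⁻³
  material X: M = 0.710×10⁻³
The maximum is for material W.

material W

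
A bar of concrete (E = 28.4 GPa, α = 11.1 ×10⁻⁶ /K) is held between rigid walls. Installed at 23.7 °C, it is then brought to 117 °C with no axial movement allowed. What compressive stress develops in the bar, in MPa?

29.4 MPa

ΔT = 93.30 K. Constrained thermal stress σ = E·α·ΔT = 28.40×10³ MPa × 11.1×10⁻⁶ × 93.30 = 29.4 MPa (compressive).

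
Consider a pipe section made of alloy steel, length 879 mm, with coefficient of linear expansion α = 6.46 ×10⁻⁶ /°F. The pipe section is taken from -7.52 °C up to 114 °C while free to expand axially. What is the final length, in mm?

Convert α: 6.46×10⁻⁶/°F × (9/5) = 11.6×10⁻⁶/K.
ΔT = 114 − (-7.52) = 121.5 K.
ΔL = α·L₀·ΔT = 11.6×10⁻⁶ × 879 mm × 121.5 K = 1.24 mm.
L = L₀ + ΔL = 879 + 1.24 = 880.24 mm.

880.24 mm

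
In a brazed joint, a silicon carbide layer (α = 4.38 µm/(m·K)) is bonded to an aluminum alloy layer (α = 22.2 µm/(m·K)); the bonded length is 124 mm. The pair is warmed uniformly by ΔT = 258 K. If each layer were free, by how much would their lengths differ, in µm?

570 µm

Δα = |4.38 − 22.2|×10⁻⁶/K = 17.8×10⁻⁶/K.
ΔL_mismatch = Δα·L·ΔT = 17.8×10⁻⁶ × 124.0 mm × 258.0 K = 570 µm.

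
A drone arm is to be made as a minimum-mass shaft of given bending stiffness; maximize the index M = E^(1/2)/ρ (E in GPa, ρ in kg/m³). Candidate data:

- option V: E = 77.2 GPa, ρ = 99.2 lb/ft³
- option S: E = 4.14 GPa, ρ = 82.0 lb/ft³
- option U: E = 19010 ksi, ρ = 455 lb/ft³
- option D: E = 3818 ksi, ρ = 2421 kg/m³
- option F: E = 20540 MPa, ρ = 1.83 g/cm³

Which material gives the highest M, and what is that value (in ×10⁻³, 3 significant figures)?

Convert each candidate to consistent units, then evaluate M:
  option V: E = 77.20 GPa, ρ = 1589 kg/m³
  option S: E = 4.140 GPa, ρ = 1314 kg/m³
  option U: E = 131.1 GPa, ρ = 7288 kg/m³
  option D: E = 26.32 GPa, ρ = 2421 kg/m³
  option F: E = 20.54 GPa, ρ = 1830 kg/m³
  option V: M = 5.53×10⁻³
  option F: M = 2.48×10⁻³
  option D: M = 2.12×10⁻³
  option U: M = 1.57×10⁻³
  option S: M = 1.55×10⁻³
The maximum is for option V.

option V, M = 5.53×10⁻³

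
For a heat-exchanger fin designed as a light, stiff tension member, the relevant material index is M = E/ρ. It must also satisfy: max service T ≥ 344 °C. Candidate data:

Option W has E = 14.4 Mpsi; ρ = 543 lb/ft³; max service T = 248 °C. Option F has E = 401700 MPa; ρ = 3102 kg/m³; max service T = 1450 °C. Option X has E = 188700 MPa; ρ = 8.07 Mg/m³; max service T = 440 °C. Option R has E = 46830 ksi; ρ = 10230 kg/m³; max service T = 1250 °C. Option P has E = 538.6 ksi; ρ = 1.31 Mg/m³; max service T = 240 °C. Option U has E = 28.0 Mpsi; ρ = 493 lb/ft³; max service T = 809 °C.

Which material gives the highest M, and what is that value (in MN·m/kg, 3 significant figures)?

Screen on constraints: max service T ≥ 344 °C. Survivors: option F, option X, option R, option U.
Normalizing units and computing the index:
  option F: E = 401.7 GPa, ρ = 3102 kg/m³
  option X: E = 188.7 GPa, ρ = 8070 kg/m³
  option R: E = 322.9 GPa, ρ = 10230 kg/m³
  option U: E = 193.1 GPa, ρ = 7897 kg/m³
  option F: M = 129 MN·m/kg
  option R: M = 31.6 MN·m/kg
  option U: M = 24.4 MN·m/kg
  option X: M = 23.4 MN·m/kg
The maximum is for option F.

option F, M = 129 MN·m/kg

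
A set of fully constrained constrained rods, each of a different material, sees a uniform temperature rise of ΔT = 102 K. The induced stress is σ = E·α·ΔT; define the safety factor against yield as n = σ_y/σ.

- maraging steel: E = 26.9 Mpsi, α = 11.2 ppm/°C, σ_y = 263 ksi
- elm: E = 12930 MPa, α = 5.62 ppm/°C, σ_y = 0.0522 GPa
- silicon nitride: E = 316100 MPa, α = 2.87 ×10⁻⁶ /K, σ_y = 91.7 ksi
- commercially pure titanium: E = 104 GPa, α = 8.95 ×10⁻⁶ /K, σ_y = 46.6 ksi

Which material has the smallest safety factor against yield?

In consistent units (E in GPa, α in ×10⁻⁶/K, σ_y in MPa):
  maraging steel: E = 185.5, α = 11.2, σ_y = 1813 → σ = 212 MPa, n = 8.56
  elm: E = 12.93, α = 5.62, σ_y = 52.20 → σ = 7.41 MPa, n = 7.04
  silicon nitride: E = 316.1, α = 2.87, σ_y = 632.2 → σ = 92.5 MPa, n = 6.83
  commercially pure titanium: E = 104.0, α = 8.95, σ_y = 321.3 → σ = 94.9 MPa, n = 3.38
Commercially pure titanium has the lowest safety factor, n = 3.38.

commercially pure titanium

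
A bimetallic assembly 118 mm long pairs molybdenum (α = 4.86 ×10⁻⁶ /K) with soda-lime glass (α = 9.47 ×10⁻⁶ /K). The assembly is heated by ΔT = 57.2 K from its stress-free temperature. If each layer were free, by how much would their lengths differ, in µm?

31.1 µm

Δα = |4.86 − 9.47|×10⁻⁶/K = 4.61×10⁻⁶/K.
ΔL_mismatch = Δα·L·ΔT = 4.61×10⁻⁶ × 118.0 mm × 57.2 K = 31.1 µm.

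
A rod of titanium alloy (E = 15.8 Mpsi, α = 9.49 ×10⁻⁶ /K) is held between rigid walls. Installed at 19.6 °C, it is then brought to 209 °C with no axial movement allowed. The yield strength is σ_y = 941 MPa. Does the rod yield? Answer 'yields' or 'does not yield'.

does not yield

E = 15.8 Mpsi = 108.9 GPa.
ΔT = 189.4 K. Constrained thermal stress σ = E·α·ΔT = 108.9×10³ MPa × 9.49×10⁻⁶ × 189.4 = 196 MPa (compressive).
Compare to σ_y = 941 MPa: σ < σ_y, so it does not yield.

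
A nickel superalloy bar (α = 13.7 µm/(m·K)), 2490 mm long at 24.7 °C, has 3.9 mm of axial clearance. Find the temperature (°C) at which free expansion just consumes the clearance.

139 °C

α·L₀·ΔT = 3.9 mm ⇒ ΔT = 3.9 / (13.7×10⁻⁶ × 2490.0) = 114.3 K.
T = 24.7 + 114.3 = 139.0 °C.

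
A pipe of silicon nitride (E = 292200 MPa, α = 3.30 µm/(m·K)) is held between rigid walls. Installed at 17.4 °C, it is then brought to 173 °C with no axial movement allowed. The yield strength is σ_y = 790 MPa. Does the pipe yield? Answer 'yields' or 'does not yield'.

does not yield

E = 292200 MPa = 292.2 GPa.
ΔT = 155.6 K. Constrained thermal stress σ = E·α·ΔT = 292.2×10³ MPa × 3.30×10⁻⁶ × 155.6 = 150 MPa (compressive).
Compare to σ_y = 790 MPa: σ < σ_y, so it does not yield.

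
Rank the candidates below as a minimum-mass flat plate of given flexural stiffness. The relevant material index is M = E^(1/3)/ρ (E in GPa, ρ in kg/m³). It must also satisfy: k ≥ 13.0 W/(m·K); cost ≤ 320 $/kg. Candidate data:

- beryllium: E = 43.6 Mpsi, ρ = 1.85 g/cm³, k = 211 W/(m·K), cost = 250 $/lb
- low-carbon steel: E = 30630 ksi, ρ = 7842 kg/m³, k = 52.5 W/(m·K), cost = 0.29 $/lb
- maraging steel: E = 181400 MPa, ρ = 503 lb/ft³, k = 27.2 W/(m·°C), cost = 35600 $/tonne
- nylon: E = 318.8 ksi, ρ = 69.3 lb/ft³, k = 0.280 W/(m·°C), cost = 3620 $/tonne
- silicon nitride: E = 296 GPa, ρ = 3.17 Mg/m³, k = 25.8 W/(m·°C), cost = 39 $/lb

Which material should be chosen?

silicon nitride

Screen on constraints: k ≥ 13.0 W/(m·K); cost ≤ 320 $/kg. Survivors: low-carbon steel, maraging steel, silicon nitride.
After converting to SI:
  low-carbon steel: E = 211.2 GPa, ρ = 7842 kg/m³
  maraging steel: E = 181.4 GPa, ρ = 8057 kg/m³
  silicon nitride: E = 296.0 GPa, ρ = 3170 kg/m³
  silicon nitride: M = 2.10×10⁻³
  low-carbon steel: M = 0.759×10⁻³
  maraging steel: M = 0.703×10⁻³
Silicon nitride ranks first.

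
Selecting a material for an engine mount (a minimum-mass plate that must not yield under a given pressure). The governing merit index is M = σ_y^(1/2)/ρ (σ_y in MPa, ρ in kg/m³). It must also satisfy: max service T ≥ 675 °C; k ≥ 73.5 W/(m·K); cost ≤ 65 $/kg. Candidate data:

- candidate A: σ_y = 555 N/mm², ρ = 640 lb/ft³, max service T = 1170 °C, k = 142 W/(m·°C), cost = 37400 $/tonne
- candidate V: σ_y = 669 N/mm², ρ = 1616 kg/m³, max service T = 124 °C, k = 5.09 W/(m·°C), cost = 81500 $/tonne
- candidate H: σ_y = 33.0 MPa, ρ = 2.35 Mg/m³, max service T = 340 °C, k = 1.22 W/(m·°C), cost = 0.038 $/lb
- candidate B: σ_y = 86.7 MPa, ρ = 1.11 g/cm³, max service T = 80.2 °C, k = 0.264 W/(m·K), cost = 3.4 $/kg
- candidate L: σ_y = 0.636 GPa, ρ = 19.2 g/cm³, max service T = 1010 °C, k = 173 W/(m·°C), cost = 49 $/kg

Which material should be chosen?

candidate A

Screen on constraints: max service T ≥ 675 °C; k ≥ 73.5 W/(m·K); cost ≤ 65 $/kg. Survivors: candidate A, candidate L.
Normalizing units and computing the index:
  candidate A: σ_y = 555.0 MPa, ρ = 10250 kg/m³
  candidate L: σ_y = 636.0 MPa, ρ = 19200 kg/m³
  candidate A: M = 2.30×10⁻³
  candidate L: M = 1.31×10⁻³
Highest index: candidate A.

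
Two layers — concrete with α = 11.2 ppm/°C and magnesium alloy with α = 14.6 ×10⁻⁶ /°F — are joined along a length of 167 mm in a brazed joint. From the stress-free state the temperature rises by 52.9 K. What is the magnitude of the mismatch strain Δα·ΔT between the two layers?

magnesium alloy: α = 14.6×10⁻⁶/°F × 9/5 = 26.3×10⁻⁶/K.
Δα = |11.2 − 26.3|×10⁻⁶/K = 15.1×10⁻⁶/K.
Mismatch strain = Δα·ΔT = 15.1×10⁻⁶ × 52.9 = 7.98×10⁻⁴.

7.98×10⁻⁴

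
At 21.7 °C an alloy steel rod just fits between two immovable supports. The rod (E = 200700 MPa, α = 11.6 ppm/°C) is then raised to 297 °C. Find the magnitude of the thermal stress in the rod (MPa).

641 MPa

E = 200700 MPa = 200.7 GPa.
ΔT = 275.3 K. Constrained thermal stress σ = E·α·ΔT = 200.7×10³ MPa × 11.6×10⁻⁶ × 275.3 = 641 MPa (compressive).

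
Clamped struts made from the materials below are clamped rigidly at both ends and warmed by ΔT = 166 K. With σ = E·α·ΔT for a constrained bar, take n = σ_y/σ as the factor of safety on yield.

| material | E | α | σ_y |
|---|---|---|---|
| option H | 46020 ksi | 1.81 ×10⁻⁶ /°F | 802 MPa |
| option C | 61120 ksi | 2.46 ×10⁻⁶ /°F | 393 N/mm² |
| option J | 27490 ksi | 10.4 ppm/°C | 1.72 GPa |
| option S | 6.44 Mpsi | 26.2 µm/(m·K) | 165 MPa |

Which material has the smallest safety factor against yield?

option S

Per material, after unit conversion:
  option H: E = 317.3, α = 3.26, σ_y = 802.0 → σ = 172 MPa, n = 4.67
  option C: E = 421.4, α = 4.43, σ_y = 393.0 → σ = 310 MPa, n = 1.27
  option J: E = 189.5, α = 10.4, σ_y = 1720 → σ = 327 MPa, n = 5.26
  option S: E = 44.40, α = 26.2, σ_y = 165.0 → σ = 193 MPa, n = 0.854
Option S has the lowest safety factor, n = 0.854.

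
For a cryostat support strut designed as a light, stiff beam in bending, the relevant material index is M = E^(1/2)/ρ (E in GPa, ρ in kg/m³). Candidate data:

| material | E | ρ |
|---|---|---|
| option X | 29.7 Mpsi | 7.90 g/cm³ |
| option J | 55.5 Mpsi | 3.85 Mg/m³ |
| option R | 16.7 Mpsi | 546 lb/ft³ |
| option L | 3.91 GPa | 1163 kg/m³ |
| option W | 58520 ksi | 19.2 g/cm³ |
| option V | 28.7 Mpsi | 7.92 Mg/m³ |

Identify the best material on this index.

option J

Putting every candidate on a common basis:
  option X: E = 204.8 GPa, ρ = 7900 kg/m³
  option J: E = 382.7 GPa, ρ = 3850 kg/m³
  option R: E = 115.1 GPa, ρ = 8746 kg/m³
  option L: E = 3.910 GPa, ρ = 1163 kg/m³
  option W: E = 403.5 GPa, ρ = 19200 kg/m³
  option V: E = 197.9 GPa, ρ = 7920 kg/m³
  option J: M = 5.08×10⁻³
  option X: M = 1.81×10⁻³
  option V: M = 1.78×10⁻³
  option L: M = 1.70×10⁻³
  option R: M = 1.23×10⁻³
  option W: M = 1.05×10⁻³
The maximum is for option J.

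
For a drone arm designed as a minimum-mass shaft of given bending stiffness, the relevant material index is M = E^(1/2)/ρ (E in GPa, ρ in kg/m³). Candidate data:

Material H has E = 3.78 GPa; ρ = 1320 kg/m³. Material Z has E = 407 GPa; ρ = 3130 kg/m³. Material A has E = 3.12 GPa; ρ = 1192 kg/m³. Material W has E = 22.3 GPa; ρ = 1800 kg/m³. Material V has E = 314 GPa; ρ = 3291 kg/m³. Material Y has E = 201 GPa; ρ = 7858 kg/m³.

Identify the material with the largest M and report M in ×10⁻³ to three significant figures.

Per-candidate index values:
  material Z: M = 6.45×10⁻³
  material V: M = 5.38×10⁻³
  material W: M = 2.62×10⁻³
  material Y: M = 1.80×10⁻³
  material A: M = 1.48×10⁻³
  material H: M = 1.47×10⁻³
Material Z ranks first.

material Z, M = 6.45×10⁻³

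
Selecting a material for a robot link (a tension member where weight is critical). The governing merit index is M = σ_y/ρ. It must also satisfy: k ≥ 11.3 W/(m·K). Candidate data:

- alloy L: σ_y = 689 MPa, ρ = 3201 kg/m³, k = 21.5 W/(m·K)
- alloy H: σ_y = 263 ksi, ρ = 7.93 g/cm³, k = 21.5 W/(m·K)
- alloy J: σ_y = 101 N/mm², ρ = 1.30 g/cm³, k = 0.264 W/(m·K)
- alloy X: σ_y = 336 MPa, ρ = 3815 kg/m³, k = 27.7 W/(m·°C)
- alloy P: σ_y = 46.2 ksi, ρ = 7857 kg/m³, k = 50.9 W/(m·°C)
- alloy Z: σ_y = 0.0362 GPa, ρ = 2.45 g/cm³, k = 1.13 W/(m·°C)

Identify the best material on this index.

Screen on constraints: k ≥ 11.3 W/(m·K). Survivors: alloy L, alloy H, alloy X, alloy P.
Normalizing units and computing the index:
  alloy L: σ_y = 689.0 MPa, ρ = 3201 kg/m³
  alloy H: σ_y = 1813 MPa, ρ = 7930 kg/m³
  alloy X: σ_y = 336.0 MPa, ρ = 3815 kg/m³
  alloy P: σ_y = 318.5 MPa, ρ = 7857 kg/m³
  alloy H: M = 229 kN·m/kg
  alloy L: M = 215 kN·m/kg
  alloy X: M = 88.1 kN·m/kg
  alloy P: M = 40.5 kN·m/kg
Alloy H has the largest M.

alloy H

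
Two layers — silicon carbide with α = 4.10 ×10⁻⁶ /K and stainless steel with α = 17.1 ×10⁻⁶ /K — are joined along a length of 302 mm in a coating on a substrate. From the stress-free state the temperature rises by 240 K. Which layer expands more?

stainless steel

α(silicon carbide) = 4.10×10⁻⁶/K vs α(stainless steel) = 17.1×10⁻⁶/K.
Higher α expands more for the same ΔT: stainless steel.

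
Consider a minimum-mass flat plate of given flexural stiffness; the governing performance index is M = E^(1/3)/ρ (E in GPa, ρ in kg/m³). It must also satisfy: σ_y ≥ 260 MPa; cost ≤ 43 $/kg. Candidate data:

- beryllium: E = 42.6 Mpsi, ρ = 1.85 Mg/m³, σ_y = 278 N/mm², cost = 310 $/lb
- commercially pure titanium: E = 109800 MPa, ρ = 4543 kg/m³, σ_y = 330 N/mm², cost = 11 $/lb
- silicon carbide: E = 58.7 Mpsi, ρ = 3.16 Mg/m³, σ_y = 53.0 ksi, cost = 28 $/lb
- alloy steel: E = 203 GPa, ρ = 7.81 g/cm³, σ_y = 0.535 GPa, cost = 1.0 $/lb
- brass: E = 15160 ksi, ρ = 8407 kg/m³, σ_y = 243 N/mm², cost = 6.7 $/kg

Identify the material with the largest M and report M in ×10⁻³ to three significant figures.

commercially pure titanium, M = 1.05×10⁻³

Screen on constraints: σ_y ≥ 260 MPa; cost ≤ 43 $/kg. Survivors: commercially pure titanium, alloy steel.
Normalizing units and computing the index:
  commercially pure titanium: E = 109.8 GPa, ρ = 4543 kg/m³
  alloy steel: E = 203.0 GPa, ρ = 7810 kg/m³
  commercially pure titanium: M = 1.05×10⁻³
  alloy steel: M = 0.753×10⁻³
The maximum is for commercially pure titanium.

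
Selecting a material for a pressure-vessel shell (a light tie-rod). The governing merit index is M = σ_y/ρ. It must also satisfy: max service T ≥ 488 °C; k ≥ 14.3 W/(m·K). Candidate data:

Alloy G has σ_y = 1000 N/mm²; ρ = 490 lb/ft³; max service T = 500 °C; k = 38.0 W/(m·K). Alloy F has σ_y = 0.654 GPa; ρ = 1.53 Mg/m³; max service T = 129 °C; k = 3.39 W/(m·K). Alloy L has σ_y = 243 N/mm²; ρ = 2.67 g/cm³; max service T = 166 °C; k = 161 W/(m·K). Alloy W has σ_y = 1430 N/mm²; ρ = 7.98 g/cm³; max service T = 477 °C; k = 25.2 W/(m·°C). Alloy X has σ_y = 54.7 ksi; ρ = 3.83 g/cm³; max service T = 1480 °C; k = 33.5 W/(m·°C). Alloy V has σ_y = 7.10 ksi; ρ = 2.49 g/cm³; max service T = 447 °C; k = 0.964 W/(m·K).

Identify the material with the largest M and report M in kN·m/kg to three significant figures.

alloy G, M = 127 kN·m/kg

Screen on constraints: max service T ≥ 488 °C; k ≥ 14.3 W/(m·K). Survivors: alloy G, alloy X.
Convert each candidate to consistent units, then evaluate M:
  alloy G: σ_y = 1000 MPa, ρ = 7849 kg/m³
  alloy X: σ_y = 377.1 MPa, ρ = 3830 kg/m³
  alloy G: M = 127 kN·m/kg
  alloy X: M = 98.5 kN·m/kg
The maximum is for alloy G.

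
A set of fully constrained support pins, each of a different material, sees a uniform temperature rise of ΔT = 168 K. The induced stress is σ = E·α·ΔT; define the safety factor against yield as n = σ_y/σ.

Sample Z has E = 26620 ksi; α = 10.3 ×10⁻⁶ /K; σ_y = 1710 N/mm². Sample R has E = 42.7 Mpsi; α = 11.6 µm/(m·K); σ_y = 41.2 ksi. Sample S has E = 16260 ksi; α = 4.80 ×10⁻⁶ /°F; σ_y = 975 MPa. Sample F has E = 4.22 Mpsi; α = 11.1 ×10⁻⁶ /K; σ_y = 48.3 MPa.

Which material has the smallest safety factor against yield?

In consistent units (E in GPa, α in ×10⁻⁶/K, σ_y in MPa):
  sample Z: E = 183.5, α = 10.3, σ_y = 1710 → σ = 318 MPa, n = 5.38
  sample R: E = 294.4, α = 11.6, σ_y = 284.1 → σ = 574 MPa, n = 0.495
  sample S: E = 112.1, α = 8.64, σ_y = 975.0 → σ = 163 MPa, n = 5.99
  sample F: E = 29.10, α = 11.1, σ_y = 48.30 → σ = 54.3 MPa, n = 0.890
Sample R has the lowest safety factor, n = 0.495.

sample R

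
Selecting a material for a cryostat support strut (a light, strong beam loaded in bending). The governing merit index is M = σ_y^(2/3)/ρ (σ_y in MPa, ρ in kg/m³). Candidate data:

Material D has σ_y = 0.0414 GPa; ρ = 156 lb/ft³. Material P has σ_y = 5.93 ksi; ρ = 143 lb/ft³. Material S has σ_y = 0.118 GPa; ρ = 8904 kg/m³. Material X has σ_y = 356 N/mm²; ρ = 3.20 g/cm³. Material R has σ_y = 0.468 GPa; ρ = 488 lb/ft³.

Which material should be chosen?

After converting to SI:
  material D: σ_y = 41.40 MPa, ρ = 2499 kg/m³
  material P: σ_y = 40.89 MPa, ρ = 2291 kg/m³
  material S: σ_y = 118.0 MPa, ρ = 8904 kg/m³
  material X: σ_y = 356.0 MPa, ρ = 3200 kg/m³
  material R: σ_y = 468.0 MPa, ρ = 7817 kg/m³
  material X: M = 15.7×10⁻³
  material R: M = 7.71×10⁻³
  material P: M = 5.18×10⁻³
  material D: M = 4.79×10⁻³
  material S: M = 2.70×10⁻³
The maximum is for material X.

material X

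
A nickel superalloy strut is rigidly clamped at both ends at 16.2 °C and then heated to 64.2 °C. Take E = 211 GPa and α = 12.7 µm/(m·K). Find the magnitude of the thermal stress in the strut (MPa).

129 MPa

ΔT = 48.00 K. Constrained thermal stress σ = E·α·ΔT = 211.0×10³ MPa × 12.7×10⁻⁶ × 48.00 = 129 MPa (compressive).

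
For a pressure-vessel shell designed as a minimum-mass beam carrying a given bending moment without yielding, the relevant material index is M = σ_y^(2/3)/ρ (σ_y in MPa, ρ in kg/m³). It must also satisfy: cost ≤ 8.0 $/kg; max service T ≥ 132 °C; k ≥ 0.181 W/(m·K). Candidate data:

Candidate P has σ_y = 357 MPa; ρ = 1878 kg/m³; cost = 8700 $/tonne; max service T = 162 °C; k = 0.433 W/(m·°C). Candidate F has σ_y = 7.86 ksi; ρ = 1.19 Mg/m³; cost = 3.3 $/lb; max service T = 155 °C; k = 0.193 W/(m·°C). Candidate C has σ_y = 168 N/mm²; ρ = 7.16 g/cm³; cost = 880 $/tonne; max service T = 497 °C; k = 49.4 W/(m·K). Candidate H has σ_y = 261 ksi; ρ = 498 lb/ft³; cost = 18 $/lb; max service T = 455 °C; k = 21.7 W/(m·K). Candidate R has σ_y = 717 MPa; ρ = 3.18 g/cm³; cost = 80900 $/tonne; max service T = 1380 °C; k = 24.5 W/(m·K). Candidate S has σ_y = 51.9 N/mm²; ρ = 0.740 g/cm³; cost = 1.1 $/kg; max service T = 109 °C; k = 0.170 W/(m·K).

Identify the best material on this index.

Screen on constraints: cost ≤ 8.0 $/kg; max service T ≥ 132 °C; k ≥ 0.181 W/(m·K). Survivors: candidate F, candidate C.
Normalizing units and computing the index:
  candidate F: σ_y = 54.19 MPa, ρ = 1190 kg/m³
  candidate C: σ_y = 168.0 MPa, ρ = 7160 kg/m³
  candidate F: M = 12.0×10⁻³
  candidate C: M = 4.25×10⁻³
Candidate F ranks first.

candidate F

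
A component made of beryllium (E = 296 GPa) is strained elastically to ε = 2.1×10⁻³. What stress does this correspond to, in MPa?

622 MPa

σ = E·ε = 296000 MPa × 2.1×10⁻³ = 622 MPa.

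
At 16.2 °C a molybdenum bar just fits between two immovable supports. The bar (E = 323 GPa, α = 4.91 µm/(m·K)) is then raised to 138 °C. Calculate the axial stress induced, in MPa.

193 MPa

ΔT = 121.8 K. Constrained thermal stress σ = E·α·ΔT = 323.0×10³ MPa × 4.91×10⁻⁶ × 121.8 = 193 MPa (compressive).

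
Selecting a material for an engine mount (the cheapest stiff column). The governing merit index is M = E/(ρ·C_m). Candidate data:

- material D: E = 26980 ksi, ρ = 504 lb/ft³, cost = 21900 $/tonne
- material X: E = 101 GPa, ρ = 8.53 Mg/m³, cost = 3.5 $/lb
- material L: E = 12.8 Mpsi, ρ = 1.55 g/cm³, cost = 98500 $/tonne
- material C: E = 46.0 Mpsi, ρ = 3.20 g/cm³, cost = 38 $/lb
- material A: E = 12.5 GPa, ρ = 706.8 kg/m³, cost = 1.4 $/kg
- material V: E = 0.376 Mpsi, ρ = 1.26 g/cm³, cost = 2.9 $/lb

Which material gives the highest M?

material A

In SI units:
  material D: E = 186.0 GPa, ρ = 8073 kg/m³, cost = 21.90 $/kg
  material X: E = 101.0 GPa, ρ = 8530 kg/m³, cost = 7.716 $/kg
  material L: E = 88.25 GPa, ρ = 1550 kg/m³, cost = 98.50 $/kg
  material C: E = 317.2 GPa, ρ = 3200 kg/m³, cost = 83.77 $/kg
  material A: E = 12.50 GPa, ρ = 706.8 kg/m³, cost = 1.400 $/kg
  material V: E = 2.592 GPa, ρ = 1260 kg/m³, cost = 6.393 $/kg
  material A: M = 12.6 MN·m per $
  material X: M = 1.53 MN·m per $
  material C: M = 1.18 MN·m per $
  material D: M = 1.05 MN·m per $
  material L: M = 0.578 MN·m per $
  material V: M = 0.322 MN·m per $
Highest index: material A.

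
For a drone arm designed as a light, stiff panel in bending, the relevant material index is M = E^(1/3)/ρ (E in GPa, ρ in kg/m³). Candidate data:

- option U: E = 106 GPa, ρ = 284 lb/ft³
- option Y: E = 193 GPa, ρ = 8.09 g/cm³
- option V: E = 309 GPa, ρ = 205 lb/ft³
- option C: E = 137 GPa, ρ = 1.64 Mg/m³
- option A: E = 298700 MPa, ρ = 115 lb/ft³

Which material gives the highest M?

option A

In SI units:
  option U: E = 106.0 GPa, ρ = 4549 kg/m³
  option Y: E = 193.0 GPa, ρ = 8090 kg/m³
  option V: E = 309.0 GPa, ρ = 3284 kg/m³
  option C: E = 137.0 GPa, ρ = 1640 kg/m³
  option A: E = 298.7 GPa, ρ = 1842 kg/m³
  option A: M = 3.63×10⁻³
  option C: M = 3.14×10⁻³
  option V: M = 2.06×10⁻³
  option U: M = 1.04×10⁻³
  option Y: M = 0.714×10⁻³
The maximum is for option A.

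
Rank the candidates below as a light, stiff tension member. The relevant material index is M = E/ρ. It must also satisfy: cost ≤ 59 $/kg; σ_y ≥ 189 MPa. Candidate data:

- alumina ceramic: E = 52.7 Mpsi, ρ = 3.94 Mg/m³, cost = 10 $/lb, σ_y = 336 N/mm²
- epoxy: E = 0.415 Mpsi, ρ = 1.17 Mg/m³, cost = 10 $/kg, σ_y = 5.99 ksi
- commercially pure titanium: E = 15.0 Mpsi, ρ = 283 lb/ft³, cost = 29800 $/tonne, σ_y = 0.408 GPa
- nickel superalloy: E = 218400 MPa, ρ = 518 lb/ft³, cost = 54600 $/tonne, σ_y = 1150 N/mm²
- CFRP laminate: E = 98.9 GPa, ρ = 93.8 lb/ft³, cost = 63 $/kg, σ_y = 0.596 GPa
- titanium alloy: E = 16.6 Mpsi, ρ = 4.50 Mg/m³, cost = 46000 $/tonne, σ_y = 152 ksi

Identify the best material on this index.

Screen on constraints: cost ≤ 59 $/kg; σ_y ≥ 189 MPa. Survivors: alumina ceramic, commercially pure titanium, nickel superalloy, titanium alloy.
Normalizing units and computing the index:
  alumina ceramic: E = 363.4 GPa, ρ = 3940 kg/m³
  commercially pure titanium: E = 103.4 GPa, ρ = 4533 kg/m³
  nickel superalloy: E = 218.4 GPa, ρ = 8298 kg/m³
  titanium alloy: E = 114.5 GPa, ρ = 4500 kg/m³
  alumina ceramic: M = 92.2 MN·m/kg
  nickel superalloy: M = 26.3 MN·m/kg
  titanium alloy: M = 25.4 MN·m/kg
  commercially pure titanium: M = 22.8 MN·m/kg
Alumina ceramic has the largest M.

alumina ceramic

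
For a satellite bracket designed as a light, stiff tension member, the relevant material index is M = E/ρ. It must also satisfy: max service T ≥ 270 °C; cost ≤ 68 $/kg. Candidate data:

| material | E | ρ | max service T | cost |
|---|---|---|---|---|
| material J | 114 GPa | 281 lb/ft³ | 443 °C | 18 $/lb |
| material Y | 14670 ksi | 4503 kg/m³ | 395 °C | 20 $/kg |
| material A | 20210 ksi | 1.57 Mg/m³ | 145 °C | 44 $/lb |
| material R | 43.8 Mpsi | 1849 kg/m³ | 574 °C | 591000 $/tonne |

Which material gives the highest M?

material J

Screen on constraints: max service T ≥ 270 °C; cost ≤ 68 $/kg. Survivors: material J, material Y.
After converting to SI:
  material J: E = 114.0 GPa, ρ = 4501 kg/m³
  material Y: E = 101.1 GPa, ρ = 4503 kg/m³
  material J: M = 25.3 MN·m/kg
  material Y: M = 22.5 MN·m/kg
Material J has the largest M.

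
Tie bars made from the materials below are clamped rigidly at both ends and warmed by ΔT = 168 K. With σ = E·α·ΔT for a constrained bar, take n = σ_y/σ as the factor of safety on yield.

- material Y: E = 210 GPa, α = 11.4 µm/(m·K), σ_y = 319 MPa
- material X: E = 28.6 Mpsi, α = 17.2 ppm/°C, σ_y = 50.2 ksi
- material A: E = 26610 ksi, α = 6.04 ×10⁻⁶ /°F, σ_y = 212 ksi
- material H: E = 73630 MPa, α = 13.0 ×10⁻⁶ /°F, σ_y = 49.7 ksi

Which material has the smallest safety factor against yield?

With everything in SI (GPa, ×10⁻⁶/K, MPa):
  material Y: E = 210.0, α = 11.4, σ_y = 319.0 → σ = 402 MPa, n = 0.793
  material X: E = 197.2, α = 17.2, σ_y = 346.1 → σ = 570 MPa, n = 0.607
  material A: E = 183.5, α = 10.9, σ_y = 1462 → σ = 335 MPa, n = 4.36
  material H: E = 73.63, α = 23.4, σ_y = 342.7 → σ = 289 MPa, n = 1.18
Material X has the lowest safety factor, n = 0.607.

material X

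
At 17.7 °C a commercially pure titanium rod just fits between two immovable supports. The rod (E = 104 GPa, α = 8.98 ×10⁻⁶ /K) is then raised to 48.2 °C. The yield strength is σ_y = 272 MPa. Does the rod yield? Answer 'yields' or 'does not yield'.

ΔT = 30.50 K. Constrained thermal stress σ = E·α·ΔT = 104.0×10³ MPa × 8.98×10⁻⁶ × 30.50 = 28.5 MPa (compressive).
Compare to σ_y = 272 MPa: σ < σ_y, so it does not yield.

does not yield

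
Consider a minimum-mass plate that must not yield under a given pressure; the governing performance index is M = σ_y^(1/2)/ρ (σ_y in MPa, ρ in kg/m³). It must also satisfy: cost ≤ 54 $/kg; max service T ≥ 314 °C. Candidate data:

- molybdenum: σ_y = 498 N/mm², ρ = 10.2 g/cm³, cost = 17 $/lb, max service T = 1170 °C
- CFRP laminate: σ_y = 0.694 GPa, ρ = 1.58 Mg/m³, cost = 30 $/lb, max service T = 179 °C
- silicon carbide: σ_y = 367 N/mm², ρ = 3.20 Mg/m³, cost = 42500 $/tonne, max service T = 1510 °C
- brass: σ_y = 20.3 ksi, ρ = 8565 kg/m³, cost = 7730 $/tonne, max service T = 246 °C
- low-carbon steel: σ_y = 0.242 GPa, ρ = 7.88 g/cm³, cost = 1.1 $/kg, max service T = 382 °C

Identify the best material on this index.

silicon carbide

Screen on constraints: cost ≤ 54 $/kg; max service T ≥ 314 °C. Survivors: molybdenum, silicon carbide, low-carbon steel.
After converting to SI:
  molybdenum: σ_y = 498.0 MPa, ρ = 10200 kg/m³
  silicon carbide: σ_y = 367.0 MPa, ρ = 3200 kg/m³
  low-carbon steel: σ_y = 242.0 MPa, ρ = 7880 kg/m³
  silicon carbide: M = 5.99×10⁻³
  molybdenum: M = 2.19×10⁻³
  low-carbon steel: M = 1.97×10⁻³
The maximum is for silicon carbide.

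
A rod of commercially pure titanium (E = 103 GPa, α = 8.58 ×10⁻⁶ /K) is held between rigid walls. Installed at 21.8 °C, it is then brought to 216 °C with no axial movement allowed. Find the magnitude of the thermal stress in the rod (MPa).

172 MPa

ΔT = 194.2 K. Constrained thermal stress σ = E·α·ΔT = 103.0×10³ MPa × 8.58×10⁻⁶ × 194.2 = 172 MPa (compressive).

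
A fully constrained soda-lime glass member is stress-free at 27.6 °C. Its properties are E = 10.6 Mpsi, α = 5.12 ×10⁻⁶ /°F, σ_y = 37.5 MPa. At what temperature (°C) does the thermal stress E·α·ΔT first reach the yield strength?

83.3 °C

E = 10.6 Mpsi = 73.08 GPa.
α = 5.12×10⁻⁶/°F × 9/5 = 9.22×10⁻⁶/K.
E·α·ΔT = 37.50 MPa ⇒ ΔT = 37.50 / (73.08×10³ × 9.22×10⁻⁶) = 55.68 K.
T = 27.6 + 55.68 = 83.28 °C.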